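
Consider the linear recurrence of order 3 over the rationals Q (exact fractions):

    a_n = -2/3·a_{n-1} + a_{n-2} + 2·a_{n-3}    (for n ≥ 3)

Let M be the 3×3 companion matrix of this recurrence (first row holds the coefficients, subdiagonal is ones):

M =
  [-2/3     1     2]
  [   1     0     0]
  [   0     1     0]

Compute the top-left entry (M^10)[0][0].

(M^10)[0][0] is the top entry after applying M 10 times to the unit state (1, 0, 0). Equivalently it is h_{12} for the auxiliary sequence (h_n) obeying the same recurrence with h_2 = 1 and h_i = 0 for 0 ≤ i < 2:
h_3 = -2/3·1 + 1·0 + 2·0 = -2/3
h_4 = -2/3·-2/3 + 1·1 + 2·0 = 13/9
h_5 = -2/3·13/9 + 1·-2/3 + 2·1 = 10/27
h_6 = -2/3·10/27 + 1·13/9 + 2·-2/3 = -11/81
h_7 = -2/3·-11/81 + 1·10/27 + 2·13/9 = 814/243
h_8 = -2/3·814/243 + 1·-11/81 + 2·10/27 = -1187/729
h_9 = -2/3·-1187/729 + 1·814/243 + 2·-11/81 = 9106/2187
h_10 = -2/3·9106/2187 + 1·-1187/729 + 2·814/243 = 15061/6561
h_11 = -2/3·15061/6561 + 1·9106/2187 + 2·-1187/729 = -12266/19683
h_12 = -2/3·-12266/19683 + 1·15061/6561 + 2·9106/2187 = 651805/59049

651805/59049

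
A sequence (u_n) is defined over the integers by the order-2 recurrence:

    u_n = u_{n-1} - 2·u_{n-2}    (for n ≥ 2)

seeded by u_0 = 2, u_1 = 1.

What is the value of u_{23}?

u_2 = 1·1 + -2·2 = -3
u_3 = 1·-3 + -2·1 = -5
u_4 = 1·-5 + -2·-3 = 1
u_5 = 1·1 + -2·-5 = 11
u_6 = 1·11 + -2·1 = 9
u_7 = 1·9 + -2·11 = -13
u_8 = 1·-13 + -2·9 = -31
u_9 = 1·-31 + -2·-13 = -5
u_10 = 1·-5 + -2·-31 = 57
u_11 = 1·57 + -2·-5 = 67
u_12 = 1·67 + -2·57 = -47
u_13 = 1·-47 + -2·67 = -181
u_14 = 1·-181 + -2·-47 = -87
u_15 = 1·-87 + -2·-181 = 275
u_16 = 1·275 + -2·-87 = 449
u_17 = 1·449 + -2·275 = -101
u_18 = 1·-101 + -2·449 = -999
u_19 = 1·-999 + -2·-101 = -797
u_20 = 1·-797 + -2·-999 = 1201
u_21 = 1·1201 + -2·-797 = 2795
u_22 = 1·2795 + -2·1201 = 393
u_23 = 1·393 + -2·2795 = -5197

-5197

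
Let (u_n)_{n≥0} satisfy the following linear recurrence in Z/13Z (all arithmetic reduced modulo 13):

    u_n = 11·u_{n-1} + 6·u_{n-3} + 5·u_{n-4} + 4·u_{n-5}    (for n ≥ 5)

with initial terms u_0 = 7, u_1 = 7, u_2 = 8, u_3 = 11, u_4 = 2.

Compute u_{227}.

9

u_5 = 11·2 + 0·11 + 6·8 + 5·7 + 4·7 = 3
u_6 = 11·3 + 0·2 + 6·11 + 5·8 + 4·7 = 11
u_7 = 11·11 + 0·3 + 6·2 + 5·11 + 4·8 = 12
u_8 = 11·12 + 0·11 + 6·3 + 5·2 + 4·11 = 9
u_9 = 11·9 + 0·12 + 6·11 + 5·3 + 4·2 = 6
u_10 = 11·6 + 0·9 + 6·12 + 5·11 + 4·3 = 10
Continuing the recurrence:
  u_11 = 8;  u_12 = 9;  u_13 = 4;  u_14 = 10;  u_15 = 10;  u_16 = 3
  u_17 = 6;  u_18 = 10;  u_19 = 10;  u_20 = 6;  u_21 = 12;  u_22 = 6
  u_23 = 10;  u_24 = 5;  u_25 = 6;  u_26 = 9;  u_27 = 8;  u_28 = 7
  u_29 = 12;  u_30 = 2;  u_31 = 10;  u_32 = 2;  u_33 = 5;  u_34 = 4
  u_35 = 10;  u_36 = 8;  u_37 = 2;  u_38 = 5;  u_39 = 0;  u_40 = 1
  u_41 = 5;  u_42 = 10;  u_43 = 6;  u_44 = 10;  u_45 = 4;  u_46 = 7
  u_47 = 12;  u_48 = 9;  u_49 = 6;  u_50 = 7;  u_51 = 11;  u_52 = 3
  u_53 = 11;  u_54 = 12;  u_55 = 12;  u_56 = 10;  u_57 = 2;  u_58 = 3
  u_59 = 6;  u_60 = 7;  u_61 = 2;  u_62 = 3;  u_63 = 0;  u_64 = 6
  u_65 = 5;  u_66 = 0;  u_67 = 9;  u_68 = 3;  u_69 = 4;  u_70 = 1
  u_71 = 9;  u_72 = 5;  u_73 = 2;  u_74 = 6;  u_75 = 2;  u_76 = 4
  u_77 = 6;  u_78 = 12;  u_79 = 8;  u_80 = 9;  u_81 = 9;  u_82 = 10
  u_83 = 5;  u_84 = 4;  u_85 = 3;  u_86 = 6;  u_87 = 12;  u_88 = 8
  u_89 = 12;  u_90 = 12;  u_91 = 4;  u_92 = 9;  u_93 = 3;  u_94 = 9
  u_95 = 0;  u_96 = 1;  u_97 = 12;  u_98 = 7;  u_99 = 2;  u_100 = 8
  u_101 = 12;  u_102 = 6;  u_103 = 9;  u_104 = 11;  u_105 = 2;  u_106 = 11
  u_107 = 9;  u_108 = 7;  u_109 = 2;  u_110 = 9;  u_111 = 9;  u_112 = 0
  u_113 = 1;  u_114 = 1;  u_115 = 1;  u_116 = 1;  u_117 = 9;  u_118 = 10
  u_119 = 8;  u_120 = 8;  u_121 = 2;  u_122 = 0;  u_123 = 11;  u_124 = 10
  u_125 = 9;  u_126 = 4;  u_127 = 3;  u_128 = 12;  u_129 = 7;  u_130 = 8
  u_131 = 9;  u_132 = 5;  u_133 = 4;  u_134 = 10;  u_135 = 9;  u_136 = 2
  u_137 = 5;  u_138 = 6;  u_139 = 7;  u_140 = 10;  u_141 = 10;  u_142 = 7
  u_143 = 1;  u_144 = 6;  u_145 = 3;  u_146 = 10;  u_147 = 10;  u_148 = 6
  u_149 = 9;  u_150 = 0;  u_151 = 9;  u_152 = 2;  u_153 = 0;  u_154 = 12
  u_155 = 7;  u_156 = 6;  u_157 = 3;  u_158 = 5;  u_159 = 5;  u_160 = 1
  u_161 = 2;  u_162 = 11;  u_163 = 3;  u_164 = 5;  u_165 = 5;  u_166 = 6
  u_167 = 12;  u_168 = 4;  u_169 = 8;  u_170 = 2;  u_171 = 0;  u_172 = 12
  u_173 = 5;  u_174 = 6;  u_175 = 3;  u_176 = 6;  u_177 = 6;  u_178 = 4
  u_179 = 2;  u_180 = 9;  u_181 = 8;  u_182 = 1;  u_183 = 0;  u_184 = 10
  u_185 = 10;  u_186 = 4;  u_187 = 4;  u_188 = 11;  u_189 = 1;  u_190 = 4
  u_191 = 3;  u_192 = 6;  u_193 = 9;  u_194 = 11;  u_195 = 6;  u_196 = 6
  u_197 = 6;  u_198 = 11;  u_199 = 10;  u_200 = 5;  u_201 = 6;  u_202 = 10
  u_203 = 0;  u_204 = 10;  u_205 = 12;  u_206 = 11;  u_207 = 0;  u_208 = 5
  u_209 = 0;  u_210 = 12;  u_211 = 11;  u_212 = 3;  u_213 = 8;  u_214 = 6
  u_215 = 5;  u_216 = 6;  u_217 = 11;  u_218 = 5;  u_219 = 10;  u_220 = 5
  u_221 = 8;  u_222 = 9;  u_223 = 4;  u_224 = 1;  u_225 = 8
u_226 = 11·8 + 0·1 + 6·4 + 5·9 + 4·8 = 7
u_227 = 11·7 + 0·8 + 6·1 + 5·4 + 4·9 = 9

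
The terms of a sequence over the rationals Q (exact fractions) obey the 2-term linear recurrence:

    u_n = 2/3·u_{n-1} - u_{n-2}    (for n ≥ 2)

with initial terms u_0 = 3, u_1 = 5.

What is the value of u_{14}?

-6973919/1594323

u_2 = 2/3·5 + -1·3 = 1/3
u_3 = 2/3·1/3 + -1·5 = -43/9
u_4 = 2/3·-43/9 + -1·1/3 = -95/27
u_5 = 2/3·-95/27 + -1·-43/9 = 197/81
u_6 = 2/3·197/81 + -1·-95/27 = 1249/243
u_7 = 2/3·1249/243 + -1·197/81 = 725/729
u_8 = 2/3·725/729 + -1·1249/243 = -9791/2187
u_9 = 2/3·-9791/2187 + -1·725/729 = -26107/6561
u_10 = 2/3·-26107/6561 + -1·-9791/2187 = 35905/19683
u_11 = 2/3·35905/19683 + -1·-26107/6561 = 306773/59049
u_12 = 2/3·306773/59049 + -1·35905/19683 = 290401/177147
u_13 = 2/3·290401/177147 + -1·306773/59049 = -2180155/531441
u_14 = 2/3·-2180155/531441 + -1·290401/177147 = -6973919/1594323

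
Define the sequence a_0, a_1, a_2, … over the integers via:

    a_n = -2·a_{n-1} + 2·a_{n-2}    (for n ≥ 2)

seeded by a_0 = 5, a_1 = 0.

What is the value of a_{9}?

-8960

a_2 = -2·0 + 2·5 = 10
a_3 = -2·10 + 2·0 = -20
a_4 = -2·-20 + 2·10 = 60
a_5 = -2·60 + 2·-20 = -160
a_6 = -2·-160 + 2·60 = 440
a_7 = -2·440 + 2·-160 = -1200
a_8 = -2·-1200 + 2·440 = 3280
a_9 = -2·3280 + 2·-1200 = -8960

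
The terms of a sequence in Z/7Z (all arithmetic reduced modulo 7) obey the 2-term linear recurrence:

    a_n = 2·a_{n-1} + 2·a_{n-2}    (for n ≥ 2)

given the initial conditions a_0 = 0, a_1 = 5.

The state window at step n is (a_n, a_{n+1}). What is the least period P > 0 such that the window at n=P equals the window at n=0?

n=0: window = (0, 5)
n=1: window = (5, 3)
n=2: window = (3, 2)
n=3: window = (2, 3)
n=4: window = (3, 3)
n=5: window = (3, 5)
n=6: window = (5, 2)
n=7: window = (2, 0)
n=8: window = (0, 4)
n=9: window = (4, 1)
n=10: window = (1, 3)
n=11: window = (3, 1)
n=12: window = (1, 1)
n=13: window = (1, 4)
n=14: window = (4, 3)
n=15: window = (3, 0)
n=16: window = (0, 6)
n=17: window = (6, 5)
n=18: window = (5, 1)
n=19: window = (1, 5)
n=20: window = (5, 5)
n=21: window = (5, 6)
n=22: window = (6, 1)
n=23: window = (1, 0)
n=24: window = (0, 2)
n=25: window = (2, 4)
n=26: window = (4, 5)
n=27: window = (5, 4)
n=28: window = (4, 4)
n=29: window = (4, 2)
n=30: window = (2, 5)
n=31: window = (5, 0)
n=32: window = (0, 3)
n=33: window = (3, 6)
n=34: window = (6, 4)
n=35: window = (4, 6)
n=36: window = (6, 6)
n=37: window = (6, 3)
n=38: window = (3, 4)
n=39: window = (4, 0)
n=40: window = (0, 1)
…
n=46: window = (1, 6)
n=47: window = (6, 0)
n=48: window = (0, 5)
window at n=48 equals window at n=0 → period = 48

48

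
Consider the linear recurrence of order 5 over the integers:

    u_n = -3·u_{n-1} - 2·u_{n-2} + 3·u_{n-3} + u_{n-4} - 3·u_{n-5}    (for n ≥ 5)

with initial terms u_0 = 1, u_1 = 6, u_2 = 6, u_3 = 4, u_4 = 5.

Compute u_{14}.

u_5 = -3·5 + -2·4 + 3·6 + 1·6 + -3·1 = -2
u_6 = -3·-2 + -2·5 + 3·4 + 1·6 + -3·6 = -4
u_7 = -3·-4 + -2·-2 + 3·5 + 1·4 + -3·6 = 17
u_8 = -3·17 + -2·-4 + 3·-2 + 1·5 + -3·4 = -56
u_9 = -3·-56 + -2·17 + 3·-4 + 1·-2 + -3·5 = 105
u_10 = -3·105 + -2·-56 + 3·17 + 1·-4 + -3·-2 = -150
u_11 = -3·-150 + -2·105 + 3·-56 + 1·17 + -3·-4 = 101
u_12 = -3·101 + -2·-150 + 3·105 + 1·-56 + -3·17 = 205
u_13 = -3·205 + -2·101 + 3·-150 + 1·105 + -3·-56 = -994
u_14 = -3·-994 + -2·205 + 3·101 + 1·-150 + -3·105 = 2410

2410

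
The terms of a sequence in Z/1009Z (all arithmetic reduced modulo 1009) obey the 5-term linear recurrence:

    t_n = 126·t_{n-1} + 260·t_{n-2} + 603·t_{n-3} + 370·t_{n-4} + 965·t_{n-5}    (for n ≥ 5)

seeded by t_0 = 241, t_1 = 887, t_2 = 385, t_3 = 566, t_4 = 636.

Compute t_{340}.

126

t_5 = 126·636 + 260·566 + 603·385 + 370·887 + 965·241 = 107
t_6 = 126·107 + 260·636 + 603·566 + 370·385 + 965·887 = 0
t_7 = 126·0 + 260·107 + 603·636 + 370·566 + 965·385 = 426
t_8 = 126·426 + 260·0 + 603·107 + 370·636 + 965·566 = 688
t_9 = 126·688 + 260·426 + 603·0 + 370·107 + 965·636 = 191
t_10 = 126·191 + 260·688 + 603·426 + 370·0 + 965·107 = 57
Continuing the recurrence:
  t_11 = 719;  t_12 = 335;  t_13 = 210;  t_14 = 817;  t_15 = 516;  t_16 = 961
  t_17 = 630;  t_18 = 113;  t_19 = 357;  t_20 = 98;  t_21 = 883;  t_22 = 841
  t_23 = 105;  t_24 = 898;  t_25 = 320;  t_26 = 1006;  t_27 = 582;  t_28 = 869
  t_29 = 887;  t_30 = 455;  t_31 = 267;  t_32 = 968;  t_33 = 975;  t_34 = 931
  t_35 = 64;  t_36 = 904;  t_37 = 86;  t_38 = 818;  t_39 = 433;  t_40 = 964
  t_41 = 934;  t_42 = 19;  t_43 = 266;  t_44 = 916;  t_45 = 751;  t_46 = 23
  t_47 = 530;  t_48 = 224;  t_49 = 742;  t_50 = 810;  t_51 = 569;  t_52 = 242
  t_53 = 239;  t_54 = 929;  t_55 = 555;  t_56 = 456;  t_57 = 237;  t_58 = 20
  t_59 = 91;  t_60 = 168;  t_61 = 407;  t_62 = 502;  t_63 = 466;  t_64 = 421
  t_65 = 584;  t_66 = 240;  t_67 = 46;  t_68 = 664;  t_69 = 1003;  t_70 = 386
  t_71 = 887;  t_72 = 128;  t_73 = 74;  t_74 = 123;  t_75 = 357;  t_76 = 764
  t_77 = 463;  t_78 = 922;  t_79 = 578;  t_80 = 50;  t_81 = 662;  t_82 = 892
  t_83 = 607;  t_84 = 410;  t_85 = 267;  t_86 = 984;  t_87 = 396;  t_88 = 455
  t_89 = 958;  t_90 = 730;  t_91 = 241;  t_92 = 306;  t_93 = 34;  t_94 = 38
  t_95 = 928;  t_96 = 703;  t_97 = 756;  t_98 = 606;  t_99 = 252;  t_100 = 754
  t_101 = 827;  t_102 = 421;  t_103 = 266;  t_104 = 440;  t_105 = 472;  t_106 = 611
  t_107 = 62;  t_108 = 11;  t_109 = 395;  t_110 = 690;  t_111 = 619;  t_112 = 493
  t_113 = 801;  t_114 = 795;  t_115 = 206;  t_116 = 66;  t_117 = 667;  t_118 = 6
  t_119 = 946;  t_120 = 516;  t_121 = 503;  t_122 = 242;  t_123 = 850;  t_124 = 72
  t_125 = 598;  t_126 = 14;  t_127 = 12;  t_128 = 827;  t_129 = 886;  t_130 = 979
  t_131 = 587;  t_132 = 809;  t_133 = 189;  t_134 = 234;  t_135 = 968;  t_136 = 192
  t_137 = 285;  t_138 = 129;  t_139 = 53;  t_140 = 379;  t_141 = 217;  t_142 = 312
  t_143 = 188;  t_144 = 227;  t_145 = 298;  t_146 = 7;  t_147 = 663;  t_148 = 737
  t_149 = 441;  t_150 = 783;  t_151 = 685;  t_152 = 203;  t_153 = 378;  t_154 = 785
  t_155 = 800;  t_156 = 656;  t_157 = 965;  t_158 = 17;  t_159 = 961;  t_160 = 767
  t_161 = 837;  t_162 = 635;  t_163 = 8;  t_164 = 189;  t_165 = 639;  t_166 = 639
  t_167 = 653;  t_168 = 40;  t_169 = 222;  t_170 = 739;  t_171 = 992;  t_172 = 169
  t_173 = 29;  t_174 = 323;  t_175 = 349;  t_176 = 865;  t_177 = 247;  t_178 = 492
  t_179 = 930;  t_180 = 507;  t_181 = 847;  t_182 = 855;  t_183 = 600;  t_184 = 797
  t_185 = 592;  t_186 = 468;  t_187 = 29;  t_188 = 104;  t_189 = 482;  t_190 = 121
  t_191 = 697;  t_192 = 145;  t_193 = 239;  t_194 = 104;  t_195 = 546;  t_196 = 595
  t_197 = 470;  t_198 = 28;  t_199 = 882;  t_200 = 620;  t_201 = 841;  t_202 = 663
  t_203 = 238;  t_204 = 55;  t_205 = 784;  t_206 = 764;  t_207 = 665;  t_208 = 238
  t_209 = 762;  t_210 = 880;  t_211 = 17;  t_212 = 550;  t_213 = 16;  t_214 = 352
  t_215 = 636;  t_216 = 636;  t_217 = 557;  t_218 = 917;  t_219 = 1007;  t_220 = 409
  t_221 = 96;  t_222 = 160;  t_223 = 427;  t_224 = 999;  t_225 = 775;  t_226 = 880
  t_227 = 223;  t_228 = 480;  t_229 = 947;  t_230 = 115;  t_231 = 648;  t_232 = 799
  t_233 = 820;  t_234 = 422;  t_235 = 103;  t_236 = 392;  t_237 = 545;  t_238 = 618
  t_239 = 247;  t_240 = 50;  t_241 = 987;  t_242 = 609;  t_243 = 895;  t_244 = 109
  t_245 = 948;  t_246 = 626;  t_247 = 236;  t_248 = 268;  t_249 = 271;  t_250 = 154
  t_251 = 472;  t_252 = 569;  t_253 = 406;  t_254 = 52;  t_255 = 530;  t_256 = 290
  t_257 = 937;  t_258 = 847;  t_259 = 616;  t_260 = 385;  t_261 = 954;  t_262 = 210
  t_263 = 88;  t_264 = 555;  t_265 = 530;  t_266 = 195;  t_267 = 720;  t_268 = 584
  t_269 = 144;  t_270 = 151;  t_271 = 498;  t_272 = 919;  t_273 = 671;  t_274 = 311
  t_275 = 995;  t_276 = 681;  t_277 = 276;  t_278 = 366;  t_279 = 110;  t_280 = 327
  t_281 = 425;  t_282 = 251;  t_283 = 663;  t_284 = 579;  t_285 = 743;  t_286 = 718
  t_287 = 320;  t_288 = 419;  t_289 = 83;  t_290 = 466;  t_291 = 17;  t_292 = 502
  t_293 = 731;  t_294 = 63;  t_295 = 152;  t_296 = 422;  t_297 = 688;  t_298 = 726
  t_299 = 133;  t_300 = 976;  t_301 = 919;  t_302 = 972;  t_303 = 584;  t_304 = 713
  t_305 = 854;  t_306 = 745;  t_307 = 971;  t_308 = 591;  t_309 = 310;  t_310 = 244
  t_311 = 124;  t_312 = 1007;  t_313 = 431;  t_314 = 371;  t_315 = 25;  t_316 = 157
  t_317 = 908;  t_318 = 35;  t_319 = 162;  t_320 = 374;  t_321 = 486;  t_322 = 117
  t_323 = 235;  t_324 = 20;  t_325 = 889;  t_326 = 323;  t_327 = 442;  t_328 = 805
  t_329 = 581;  t_330 = 819;  t_331 = 68;  t_332 = 675;  t_333 = 216;  t_334 = 542
  t_335 = 966;  t_336 = 945;  t_337 = 616;  t_338 = 67
t_339 = 126·67 + 260·616 + 603·945 + 370·966 + 965·542 = 451
t_340 = 126·451 + 260·67 + 603·616 + 370·945 + 965·966 = 126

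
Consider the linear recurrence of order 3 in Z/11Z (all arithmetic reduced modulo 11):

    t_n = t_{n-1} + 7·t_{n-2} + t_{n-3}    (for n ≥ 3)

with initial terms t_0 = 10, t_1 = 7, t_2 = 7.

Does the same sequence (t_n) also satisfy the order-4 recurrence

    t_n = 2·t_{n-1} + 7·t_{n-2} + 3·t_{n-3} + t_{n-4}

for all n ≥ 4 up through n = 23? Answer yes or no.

Terms t_0..t_23: 10, 7, 7, 0, 1, 8, 4, 6, 9, 0, 3, 1, 0, 10, 0, 4, 3, 9, 1, 1, 6, 3, 2, 7
n=4: candidate gives 3, actual t_4 = 1 ✗

no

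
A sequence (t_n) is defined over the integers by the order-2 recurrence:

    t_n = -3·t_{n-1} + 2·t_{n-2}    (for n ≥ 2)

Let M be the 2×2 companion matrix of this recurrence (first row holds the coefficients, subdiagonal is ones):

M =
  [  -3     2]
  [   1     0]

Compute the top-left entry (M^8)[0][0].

(M^8)[0][0] is the top entry after applying M 8 times to the unit state (1, 0). Equivalently it is h_{9} for the auxiliary sequence (h_n) obeying the same recurrence with h_1 = 1 and h_i = 0 for 0 ≤ i < 1:
h_2 = -3·1 + 2·0 = -3
h_3 = -3·-3 + 2·1 = 11
h_4 = -3·11 + 2·-3 = -39
h_5 = -3·-39 + 2·11 = 139
h_6 = -3·139 + 2·-39 = -495
h_7 = -3·-495 + 2·139 = 1763
h_8 = -3·1763 + 2·-495 = -6279
h_9 = -3·-6279 + 2·1763 = 22363

22363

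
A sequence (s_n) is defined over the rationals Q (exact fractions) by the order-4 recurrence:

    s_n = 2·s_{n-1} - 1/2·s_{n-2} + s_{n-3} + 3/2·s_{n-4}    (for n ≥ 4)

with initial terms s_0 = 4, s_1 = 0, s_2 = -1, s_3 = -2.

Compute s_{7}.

15/2

s_4 = 2·-2 + -1/2·-1 + 1·0 + 3/2·4 = 5/2
s_5 = 2·5/2 + -1/2·-2 + 1·-1 + 3/2·0 = 5
s_6 = 2·5 + -1/2·5/2 + 1·-2 + 3/2·-1 = 21/4
s_7 = 2·21/4 + -1/2·5 + 1·5/2 + 3/2·-2 = 15/2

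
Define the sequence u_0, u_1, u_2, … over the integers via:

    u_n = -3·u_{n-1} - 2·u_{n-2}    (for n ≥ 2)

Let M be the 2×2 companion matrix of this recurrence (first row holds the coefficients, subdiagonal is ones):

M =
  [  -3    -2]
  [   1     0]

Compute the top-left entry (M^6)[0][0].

127

(M^6)[0][0] is the top entry after applying M 6 times to the unit state (1, 0). Equivalently it is h_{7} for the auxiliary sequence (h_n) obeying the same recurrence with h_1 = 1 and h_i = 0 for 0 ≤ i < 1:
h_2 = -3·1 + -2·0 = -3
h_3 = -3·-3 + -2·1 = 7
h_4 = -3·7 + -2·-3 = -15
h_5 = -3·-15 + -2·7 = 31
h_6 = -3·31 + -2·-15 = -63
h_7 = -3·-63 + -2·31 = 127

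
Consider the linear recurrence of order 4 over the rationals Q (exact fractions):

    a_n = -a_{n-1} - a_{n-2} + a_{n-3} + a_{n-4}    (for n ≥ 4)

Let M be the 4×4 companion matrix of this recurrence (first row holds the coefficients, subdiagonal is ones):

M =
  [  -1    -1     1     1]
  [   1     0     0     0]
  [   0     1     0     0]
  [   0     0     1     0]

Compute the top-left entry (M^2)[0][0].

0

(M^2)[0][0] is the top entry after applying M 2 times to the unit state (1, 0, 0, 0). Equivalently it is h_{5} for the auxiliary sequence (h_n) obeying the same recurrence with h_3 = 1 and h_i = 0 for 0 ≤ i < 3:
h_4 = -1·1 + -1·0 + 1·0 + 1·0 = -1
h_5 = -1·-1 + -1·1 + 1·0 + 1·0 = 0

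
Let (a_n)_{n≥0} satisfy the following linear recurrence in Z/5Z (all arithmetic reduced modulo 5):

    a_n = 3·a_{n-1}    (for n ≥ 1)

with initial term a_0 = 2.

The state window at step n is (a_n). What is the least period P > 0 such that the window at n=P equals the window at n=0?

n=0: window = (2)
n=1: window = (1)
n=2: window = (3)
n=3: window = (4)
n=4: window = (2)
window at n=4 equals window at n=0 → period = 4

4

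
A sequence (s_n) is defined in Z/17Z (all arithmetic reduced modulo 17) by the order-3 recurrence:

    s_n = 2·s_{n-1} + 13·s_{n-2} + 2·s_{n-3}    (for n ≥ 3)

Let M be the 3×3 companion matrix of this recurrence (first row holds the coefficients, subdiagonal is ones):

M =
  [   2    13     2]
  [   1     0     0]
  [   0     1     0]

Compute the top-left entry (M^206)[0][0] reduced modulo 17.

4

(M^206)[0][0] is the top entry after applying M 206 times to the unit state (1, 0, 0). Equivalently it is h_{208} for the auxiliary sequence (h_n) obeying the same recurrence with h_2 = 1 and h_i = 0 for 0 ≤ i < 2:
h_3 = 2·1 + 13·0 + 2·0 = 2
h_4 = 2·2 + 13·1 + 2·0 = 0
h_5 = 2·0 + 13·2 + 2·1 = 11
h_6 = 2·11 + 13·0 + 2·2 = 9
h_7 = 2·9 + 13·11 + 2·0 = 8
h_8 = 2·8 + 13·9 + 2·11 = 2
Continuing the recurrence:
  h_9 = 7;  h_10 = 5;  h_11 = 3;  h_12 = 0;  h_13 = 15;  h_14 = 2
  h_15 = 12;  h_16 = 12;  h_17 = 14;  h_18 = 4;  h_19 = 10;  h_20 = 15
  h_21 = 15;  h_22 = 7;  h_23 = 1;  h_24 = 4;  h_25 = 1;  h_26 = 5
  h_27 = 14;  h_28 = 10;  h_29 = 8;  h_30 = 4;  h_31 = 13;  h_32 = 9
  h_33 = 8;  h_34 = 6;  h_35 = 15;  h_36 = 5;  h_37 = 13;  h_38 = 2
  h_39 = 13;  h_40 = 10;  h_41 = 6;  h_42 = 15;  h_43 = 9;  h_44 = 4
  h_45 = 2;  h_46 = 6;  h_47 = 12;  h_48 = 4;  h_49 = 6;  h_50 = 3
  h_51 = 7;  h_52 = 14;  h_53 = 6;  h_54 = 4;  h_55 = 12;  h_56 = 3
  h_57 = 0;  h_58 = 12;  h_59 = 13;  h_60 = 12;  h_61 = 13;  h_62 = 4
  h_63 = 14;  h_64 = 4;  h_65 = 11;  h_66 = 0;  h_67 = 15;  h_68 = 1
  h_69 = 10;  h_70 = 12;  h_71 = 3;  h_72 = 12;  h_73 = 2;  h_74 = 13
  h_75 = 8;  h_76 = 2;  h_77 = 15;  h_78 = 4;  h_79 = 3;  h_80 = 3
  h_81 = 2;  h_82 = 15;  h_83 = 11;  h_84 = 0;  h_85 = 3;  h_86 = 11
  h_87 = 10;  h_88 = 16;  h_89 = 14;  h_90 = 1;  h_91 = 12;  h_92 = 14
  h_93 = 16;  h_94 = 0;  h_95 = 15;  h_96 = 11;  h_97 = 13;  h_98 = 12
  h_99 = 11;  h_100 = 0;  h_101 = 14;  h_102 = 16;  h_103 = 10;  h_104 = 1
  h_105 = 11;  h_106 = 4;  h_107 = 0;  h_108 = 6;  h_109 = 3;  h_110 = 16
  h_111 = 15;  h_112 = 6;  h_113 = 1;  h_114 = 8;  h_115 = 7;  h_116 = 1
  h_117 = 7;  h_118 = 7;  h_119 = 5;  h_120 = 13;  h_121 = 3;  h_122 = 15
  h_123 = 10;  h_124 = 0;  h_125 = 7;  h_126 = 0;  h_127 = 6;  h_128 = 9
  h_129 = 11;  h_130 = 15;  h_131 = 4;  h_132 = 4;  h_133 = 5;  h_134 = 2
  h_135 = 9;  h_136 = 3;  h_137 = 8;  h_138 = 5;  h_139 = 1;  h_140 = 15
  h_141 = 2;  h_142 = 14;  h_143 = 16;  h_144 = 14;  h_145 = 9;  h_146 = 11
  h_147 = 14;  h_148 = 2;  h_149 = 4;  h_150 = 11;  h_151 = 10;  h_152 = 1
  h_153 = 1;  h_154 = 1;  h_155 = 0;  h_156 = 15;  h_157 = 15;  h_158 = 4
  h_159 = 12;  h_160 = 4;  h_161 = 2;  h_162 = 12;  h_163 = 7;  h_164 = 4
  h_165 = 4;  h_166 = 6;  h_167 = 4;  h_168 = 9;  h_169 = 14;  h_170 = 0
  h_171 = 13;  h_172 = 3;  h_173 = 5;  h_174 = 7;  h_175 = 0;  h_176 = 16
  h_177 = 12;  h_178 = 11;  h_179 = 6;  h_180 = 9;  h_181 = 16;  h_182 = 8
  h_183 = 4;  h_184 = 8;  h_185 = 16;  h_186 = 8;  h_187 = 2;  h_188 = 4
  h_189 = 16;  h_190 = 3;  h_191 = 1;  h_192 = 5;  h_193 = 12;  h_194 = 6
  h_195 = 8;  h_196 = 16;  h_197 = 12;  h_198 = 10;  h_199 = 4;  h_200 = 9
  h_201 = 5;  h_202 = 16;  h_203 = 13;  h_204 = 6;  h_205 = 9;  h_206 = 3
h_207 = 2·3 + 13·9 + 2·6 = 16
h_208 = 2·16 + 13·3 + 2·9 = 4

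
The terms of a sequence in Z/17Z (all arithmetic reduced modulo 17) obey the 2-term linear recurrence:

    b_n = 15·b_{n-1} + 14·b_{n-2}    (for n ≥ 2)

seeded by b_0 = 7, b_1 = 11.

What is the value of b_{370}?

b_2 = 15·11 + 14·7 = 8
b_3 = 15·8 + 14·11 = 2
b_4 = 15·2 + 14·8 = 6
b_5 = 15·6 + 14·2 = 16
b_6 = 15·16 + 14·6 = 1
b_7 = 15·1 + 14·16 = 1
b_8 = 15·1 + 14·1 = 12
b_9 = 15·12 + 14·1 = 7
b_10 = 15·7 + 14·12 = 1
b_11 = 15·1 + 14·7 = 11
b_12 = 15·11 + 14·1 = 9
b_13 = 15·9 + 14·11 = 0
b_14 = 15·0 + 14·9 = 7
b_15 = 15·7 + 14·0 = 3
b_16 = 15·3 + 14·7 = 7
b_17 = 15·7 + 14·3 = 11
(b_16, b_17) = (7, 11) = (b_0, b_1), so the sequence has period 16.
370 ≡ 2 (mod 16), hence b_370 = b_2 = 8.

8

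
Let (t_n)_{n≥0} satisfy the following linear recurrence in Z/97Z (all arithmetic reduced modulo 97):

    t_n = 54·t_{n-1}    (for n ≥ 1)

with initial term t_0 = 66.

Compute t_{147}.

44

t_1 = 54·66 = 72
t_2 = 54·72 = 8
t_3 = 54·8 = 44
t_4 = 54·44 = 48
t_5 = 54·48 = 70
t_6 = 54·70 = 94
t_7 = 54·94 = 32
t_8 = 54·32 = 79
t_9 = 54·79 = 95
t_10 = 54·95 = 86
t_11 = 54·86 = 85
t_12 = 54·85 = 31
t_13 = 54·31 = 25
t_14 = 54·25 = 89
t_15 = 54·89 = 53
t_16 = 54·53 = 49
t_17 = 54·49 = 27
t_18 = 54·27 = 3
t_19 = 54·3 = 65
t_20 = 54·65 = 18
t_21 = 54·18 = 2
t_22 = 54·2 = 11
t_23 = 54·11 = 12
t_24 = 54·12 = 66
(t_24) = (66) = (t_0), so the sequence has period 24.
147 ≡ 3 (mod 24), hence t_147 = t_3 = 44.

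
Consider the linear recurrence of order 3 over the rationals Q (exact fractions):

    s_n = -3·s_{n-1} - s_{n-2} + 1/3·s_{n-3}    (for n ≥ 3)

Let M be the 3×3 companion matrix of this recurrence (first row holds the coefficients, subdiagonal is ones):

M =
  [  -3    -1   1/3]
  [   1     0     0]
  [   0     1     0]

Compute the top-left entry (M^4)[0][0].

(M^4)[0][0] is the top entry after applying M 4 times to the unit state (1, 0, 0). Equivalently it is h_{6} for the auxiliary sequence (h_n) obeying the same recurrence with h_2 = 1 and h_i = 0 for 0 ≤ i < 2:
h_3 = -3·1 + -1·0 + 1/3·0 = -3
h_4 = -3·-3 + -1·1 + 1/3·0 = 8
h_5 = -3·8 + -1·-3 + 1/3·1 = -62/3
h_6 = -3·-62/3 + -1·8 + 1/3·-3 = 53

53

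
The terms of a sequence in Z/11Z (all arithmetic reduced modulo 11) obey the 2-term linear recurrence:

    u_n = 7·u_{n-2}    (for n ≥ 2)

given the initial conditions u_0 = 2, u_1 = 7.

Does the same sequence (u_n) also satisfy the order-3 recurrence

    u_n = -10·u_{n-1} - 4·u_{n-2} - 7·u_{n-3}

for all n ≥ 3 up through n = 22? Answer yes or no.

Terms u_0..u_22: 2, 7, 3, 5, 10, 2, 4, 3, 6, 10, 9, 4, 8, 6, 1, 9, 7, 8, 5, 1, 2, 7, 3
n=3: candidate gives 5, actual u_3 = 5 ✓
n=4: candidate gives 10, actual u_4 = 10 ✓
n=5: candidate gives 2, actual u_5 = 2 ✓
n=6: candidate gives 4, actual u_6 = 4 ✓
n=7: candidate gives 3, actual u_7 = 3 ✓
n=8: candidate gives 6, actual u_8 = 6 ✓
n=9: candidate gives 10, actual u_9 = 10 ✓
n=10: candidate gives 9, actual u_10 = 9 ✓
n=11: candidate gives 4, actual u_11 = 4 ✓
n=12: candidate gives 8, actual u_12 = 8 ✓
n=13: candidate gives 6, actual u_13 = 6 ✓
n=14: candidate gives 1, actual u_14 = 1 ✓
n=15: candidate gives 9, actual u_15 = 9 ✓
n=16: candidate gives 7, actual u_16 = 7 ✓
n=17: candidate gives 8, actual u_17 = 8 ✓
n=18: candidate gives 5, actual u_18 = 5 ✓
n=19: candidate gives 1, actual u_19 = 1 ✓
n=20: candidate gives 2, actual u_20 = 2 ✓
n=21: candidate gives 7, actual u_21 = 7 ✓
n=22: candidate gives 3, actual u_22 = 3 ✓

yes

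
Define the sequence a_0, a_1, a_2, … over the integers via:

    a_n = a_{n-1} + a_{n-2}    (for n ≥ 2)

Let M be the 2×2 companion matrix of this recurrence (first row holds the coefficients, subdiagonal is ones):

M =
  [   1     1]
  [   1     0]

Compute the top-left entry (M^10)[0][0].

89

(M^10)[0][0] is the top entry after applying M 10 times to the unit state (1, 0). Equivalently it is h_{11} for the auxiliary sequence (h_n) obeying the same recurrence with h_1 = 1 and h_i = 0 for 0 ≤ i < 1:
h_2 = 1·1 + 1·0 = 1
h_3 = 1·1 + 1·1 = 2
h_4 = 1·2 + 1·1 = 3
h_5 = 1·3 + 1·2 = 5
h_6 = 1·5 + 1·3 = 8
h_7 = 1·8 + 1·5 = 13
h_8 = 1·13 + 1·8 = 21
h_9 = 1·21 + 1·13 = 34
h_10 = 1·34 + 1·21 = 55
h_11 = 1·55 + 1·34 = 89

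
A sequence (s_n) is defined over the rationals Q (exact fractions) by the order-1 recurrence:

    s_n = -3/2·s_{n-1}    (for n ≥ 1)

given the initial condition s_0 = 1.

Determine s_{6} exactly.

s_1 = -3/2·1 = -3/2
s_2 = -3/2·-3/2 = 9/4
s_3 = -3/2·9/4 = -27/8
s_4 = -3/2·-27/8 = 81/16
s_5 = -3/2·81/16 = -243/32
s_6 = -3/2·-243/32 = 729/64

729/64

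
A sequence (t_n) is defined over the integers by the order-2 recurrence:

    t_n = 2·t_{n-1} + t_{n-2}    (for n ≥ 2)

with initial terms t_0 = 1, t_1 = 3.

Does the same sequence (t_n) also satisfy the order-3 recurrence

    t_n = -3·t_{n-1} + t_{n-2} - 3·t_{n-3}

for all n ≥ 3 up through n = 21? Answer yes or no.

no

Terms t_0..t_21: 1, 3, 7, 17, 41, 99, 239, 577, 1393, 3363, 8119, 19601, 47321, 114243, 275807, 665857, 1607521, 3880899, 9369319, 22619537, 54608393, 131836323
n=3: candidate gives -21, actual t_3 = 17 ✗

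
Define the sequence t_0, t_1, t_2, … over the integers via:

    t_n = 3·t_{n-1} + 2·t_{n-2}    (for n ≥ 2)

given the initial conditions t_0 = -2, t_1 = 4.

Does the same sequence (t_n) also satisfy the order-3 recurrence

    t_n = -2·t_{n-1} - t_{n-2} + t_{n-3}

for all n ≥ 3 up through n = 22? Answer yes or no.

Terms t_0..t_22: -2, 4, 8, 32, 112, 400, 1424, 5072, 18064, 64336, 229136, 816080, 2906512, 10351696, 36868112, 131307728, 467659408, 1665593680, 5932099856, 21127486928, 75246660496, 267994955344, 954478187024
n=3: candidate gives -22, actual t_3 = 32 ✗

no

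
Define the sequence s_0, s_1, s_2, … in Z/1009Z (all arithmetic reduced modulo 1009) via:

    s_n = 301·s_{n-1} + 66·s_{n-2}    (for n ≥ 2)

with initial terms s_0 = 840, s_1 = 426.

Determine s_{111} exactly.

740

s_2 = 301·426 + 66·840 = 28
s_3 = 301·28 + 66·426 = 220
s_4 = 301·220 + 66·28 = 465
s_5 = 301·465 + 66·220 = 108
s_6 = 301·108 + 66·465 = 640
s_7 = 301·640 + 66·108 = 995
s_8 = 301·995 + 66·640 = 693
s_9 = 301·693 + 66·995 = 824
s_10 = 301·824 + 66·693 = 143
s_11 = 301·143 + 66·824 = 563
s_12 = 301·563 + 66·143 = 308
s_13 = 301·308 + 66·563 = 714
s_14 = 301·714 + 66·308 = 145
s_15 = 301·145 + 66·714 = 968
s_16 = 301·968 + 66·145 = 256
s_17 = 301·256 + 66·968 = 693
s_18 = 301·693 + 66·256 = 482
s_19 = 301·482 + 66·693 = 119
s_20 = 301·119 + 66·482 = 28
s_21 = 301·28 + 66·119 = 138
s_22 = 301·138 + 66·28 = 1008
s_23 = 301·1008 + 66·138 = 735
s_24 = 301·735 + 66·1008 = 198
s_25 = 301·198 + 66·735 = 145
s_26 = 301·145 + 66·198 = 209
s_27 = 301·209 + 66·145 = 840
s_28 = 301·840 + 66·209 = 258
s_29 = 301·258 + 66·840 = 919
s_30 = 301·919 + 66·258 = 28
s_31 = 301·28 + 66·919 = 470
s_32 = 301·470 + 66·28 = 40
s_33 = 301·40 + 66·470 = 682
s_34 = 301·682 + 66·40 = 68
s_35 = 301·68 + 66·682 = 904
s_36 = 301·904 + 66·68 = 126
s_37 = 301·126 + 66·904 = 726
s_38 = 301·726 + 66·126 = 826
s_39 = 301·826 + 66·726 = 905
s_40 = 301·905 + 66·826 = 5
s_41 = 301·5 + 66·905 = 695
s_42 = 301·695 + 66·5 = 662
s_43 = 301·662 + 66·695 = 954
s_44 = 301·954 + 66·662 = 903
s_45 = 301·903 + 66·954 = 788
s_46 = 301·788 + 66·903 = 140
s_47 = 301·140 + 66·788 = 311
s_48 = 301·311 + 66·140 = 942
s_49 = 301·942 + 66·311 = 359
s_50 = 301·359 + 66·942 = 719
s_51 = 301·719 + 66·359 = 980
s_52 = 301·980 + 66·719 = 383
s_53 = 301·383 + 66·980 = 361
s_54 = 301·361 + 66·383 = 751
s_55 = 301·751 + 66·361 = 654
s_56 = 301·654 + 66·751 = 224
s_57 = 301·224 + 66·654 = 607
s_58 = 301·607 + 66·224 = 736
s_59 = 301·736 + 66·607 = 267
s_60 = 301·267 + 66·736 = 800
s_61 = 301·800 + 66·267 = 118
s_62 = 301·118 + 66·800 = 535
s_63 = 301·535 + 66·118 = 320
s_64 = 301·320 + 66·535 = 460
s_65 = 301·460 + 66·320 = 158
s_66 = 301·158 + 66·460 = 225
s_67 = 301·225 + 66·158 = 460
s_68 = 301·460 + 66·225 = 951
s_69 = 301·951 + 66·460 = 794
s_70 = 301·794 + 66·951 = 69
s_71 = 301·69 + 66·794 = 525
s_72 = 301·525 + 66·69 = 130
s_73 = 301·130 + 66·525 = 123
s_74 = 301·123 + 66·130 = 198
s_75 = 301·198 + 66·123 = 113
s_76 = 301·113 + 66·198 = 667
s_77 = 301·667 + 66·113 = 371
s_78 = 301·371 + 66·667 = 307
s_79 = 301·307 + 66·371 = 858
s_80 = 301·858 + 66·307 = 36
s_81 = 301·36 + 66·858 = 870
s_82 = 301·870 + 66·36 = 897
s_83 = 301·897 + 66·870 = 501
s_84 = 301·501 + 66·897 = 131
s_85 = 301·131 + 66·501 = 858
s_86 = 301·858 + 66·131 = 528
s_87 = 301·528 + 66·858 = 639
s_88 = 301·639 + 66·528 = 162
s_89 = 301·162 + 66·639 = 126
s_90 = 301·126 + 66·162 = 186
s_91 = 301·186 + 66·126 = 735
s_92 = 301·735 + 66·186 = 432
s_93 = 301·432 + 66·735 = 958
s_94 = 301·958 + 66·432 = 44
s_95 = 301·44 + 66·958 = 797
s_96 = 301·797 + 66·44 = 641
s_97 = 301·641 + 66·797 = 356
s_98 = 301·356 + 66·641 = 130
s_99 = 301·130 + 66·356 = 68
s_100 = 301·68 + 66·130 = 796
s_101 = 301·796 + 66·68 = 915
s_102 = 301·915 + 66·796 = 26
s_103 = 301·26 + 66·915 = 613
s_104 = 301·613 + 66·26 = 573
s_105 = 301·573 + 66·613 = 32
s_106 = 301·32 + 66·573 = 27
s_107 = 301·27 + 66·32 = 149
s_108 = 301·149 + 66·27 = 217
s_109 = 301·217 + 66·149 = 485
s_110 = 301·485 + 66·217 = 885
s_111 = 301·885 + 66·485 = 740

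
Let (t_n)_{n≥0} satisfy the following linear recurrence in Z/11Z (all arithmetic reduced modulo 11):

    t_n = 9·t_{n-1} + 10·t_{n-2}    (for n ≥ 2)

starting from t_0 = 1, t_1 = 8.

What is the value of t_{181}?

t_2 = 9·8 + 10·1 = 5
t_3 = 9·5 + 10·8 = 4
t_4 = 9·4 + 10·5 = 9
t_5 = 9·9 + 10·4 = 0
t_6 = 9·0 + 10·9 = 2
t_7 = 9·2 + 10·0 = 7
t_8 = 9·7 + 10·2 = 6
t_9 = 9·6 + 10·7 = 3
t_10 = 9·3 + 10·6 = 10
t_11 = 9·10 + 10·3 = 10
t_12 = 9·10 + 10·10 = 3
t_13 = 9·3 + 10·10 = 6
t_14 = 9·6 + 10·3 = 7
t_15 = 9·7 + 10·6 = 2
t_16 = 9·2 + 10·7 = 0
t_17 = 9·0 + 10·2 = 9
t_18 = 9·9 + 10·0 = 4
t_19 = 9·4 + 10·9 = 5
t_20 = 9·5 + 10·4 = 8
t_21 = 9·8 + 10·5 = 1
t_22 = 9·1 + 10·8 = 1
t_23 = 9·1 + 10·1 = 8
(t_22, t_23) = (1, 8) = (t_0, t_1), so the sequence has period 22.
181 ≡ 5 (mod 22), hence t_181 = t_5 = 0.

0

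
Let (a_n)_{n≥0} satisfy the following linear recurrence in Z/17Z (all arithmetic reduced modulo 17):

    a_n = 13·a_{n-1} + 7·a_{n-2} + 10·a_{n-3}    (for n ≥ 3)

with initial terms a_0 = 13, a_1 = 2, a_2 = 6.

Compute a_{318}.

13

a_3 = 13·6 + 7·2 + 10·13 = 1
a_4 = 13·1 + 7·6 + 10·2 = 7
a_5 = 13·7 + 7·1 + 10·6 = 5
a_6 = 13·5 + 7·7 + 10·1 = 5
a_7 = 13·5 + 7·5 + 10·7 = 0
a_8 = 13·0 + 7·5 + 10·5 = 0
a_9 = 13·0 + 7·0 + 10·5 = 16
a_10 = 13·16 + 7·0 + 10·0 = 4
a_11 = 13·4 + 7·16 + 10·0 = 11
a_12 = 13·11 + 7·4 + 10·16 = 8
a_13 = 13·8 + 7·11 + 10·4 = 0
a_14 = 13·0 + 7·8 + 10·11 = 13
a_15 = 13·13 + 7·0 + 10·8 = 11
a_16 = 13·11 + 7·13 + 10·0 = 13
a_17 = 13·13 + 7·11 + 10·13 = 2
a_18 = 13·2 + 7·13 + 10·11 = 6
(a_16, a_17, a_18) = (13, 2, 6) = (a_0, a_1, a_2), so the sequence has period 16.
318 ≡ 14 (mod 16), hence a_318 = a_14 = 13.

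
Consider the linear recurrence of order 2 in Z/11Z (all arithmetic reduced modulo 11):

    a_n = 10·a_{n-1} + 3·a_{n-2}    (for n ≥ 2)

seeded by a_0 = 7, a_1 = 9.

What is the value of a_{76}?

a_2 = 10·9 + 3·7 = 1
a_3 = 10·1 + 3·9 = 4
a_4 = 10·4 + 3·1 = 10
a_5 = 10·10 + 3·4 = 2
a_6 = 10·2 + 3·10 = 6
a_7 = 10·6 + 3·2 = 0
a_8 = 10·0 + 3·6 = 7
a_9 = 10·7 + 3·0 = 4
a_10 = 10·4 + 3·7 = 6
a_11 = 10·6 + 3·4 = 6
a_12 = 10·6 + 3·6 = 1
a_13 = 10·1 + 3·6 = 6
a_14 = 10·6 + 3·1 = 8
a_15 = 10·8 + 3·6 = 10
a_16 = 10·10 + 3·8 = 3
a_17 = 10·3 + 3·10 = 5
a_18 = 10·5 + 3·3 = 4
a_19 = 10·4 + 3·5 = 0
a_20 = 10·0 + 3·4 = 1
a_21 = 10·1 + 3·0 = 10
a_22 = 10·10 + 3·1 = 4
a_23 = 10·4 + 3·10 = 4
a_24 = 10·4 + 3·4 = 8
a_25 = 10·8 + 3·4 = 4
a_26 = 10·4 + 3·8 = 9
a_27 = 10·9 + 3·4 = 3
a_28 = 10·3 + 3·9 = 2
a_29 = 10·2 + 3·3 = 7
a_30 = 10·7 + 3·2 = 10
a_31 = 10·10 + 3·7 = 0
a_32 = 10·0 + 3·10 = 8
a_33 = 10·8 + 3·0 = 3
a_34 = 10·3 + 3·8 = 10
a_35 = 10·10 + 3·3 = 10
a_36 = 10·10 + 3·10 = 9
a_37 = 10·9 + 3·10 = 10
a_38 = 10·10 + 3·9 = 6
a_39 = 10·6 + 3·10 = 2
a_40 = 10·2 + 3·6 = 5
a_41 = 10·5 + 3·2 = 1
a_42 = 10·1 + 3·5 = 3
a_43 = 10·3 + 3·1 = 0
a_44 = 10·0 + 3·3 = 9
a_45 = 10·9 + 3·0 = 2
a_46 = 10·2 + 3·9 = 3
a_47 = 10·3 + 3·2 = 3
a_48 = 10·3 + 3·3 = 6
a_49 = 10·6 + 3·3 = 3
a_50 = 10·3 + 3·6 = 4
a_51 = 10·4 + 3·3 = 5
a_52 = 10·5 + 3·4 = 7
a_53 = 10·7 + 3·5 = 8
a_54 = 10·8 + 3·7 = 2
a_55 = 10·2 + 3·8 = 0
a_56 = 10·0 + 3·2 = 6
a_57 = 10·6 + 3·0 = 5
a_58 = 10·5 + 3·6 = 2
a_59 = 10·2 + 3·5 = 2
a_60 = 10·2 + 3·2 = 4
a_61 = 10·4 + 3·2 = 2
a_62 = 10·2 + 3·4 = 10
a_63 = 10·10 + 3·2 = 7
a_64 = 10·7 + 3·10 = 1
a_65 = 10·1 + 3·7 = 9
a_66 = 10·9 + 3·1 = 5
a_67 = 10·5 + 3·9 = 0
a_68 = 10·0 + 3·5 = 4
a_69 = 10·4 + 3·0 = 7
a_70 = 10·7 + 3·4 = 5
a_71 = 10·5 + 3·7 = 5
a_72 = 10·5 + 3·5 = 10
a_73 = 10·10 + 3·5 = 5
a_74 = 10·5 + 3·10 = 3
a_75 = 10·3 + 3·5 = 1
a_76 = 10·1 + 3·3 = 8

8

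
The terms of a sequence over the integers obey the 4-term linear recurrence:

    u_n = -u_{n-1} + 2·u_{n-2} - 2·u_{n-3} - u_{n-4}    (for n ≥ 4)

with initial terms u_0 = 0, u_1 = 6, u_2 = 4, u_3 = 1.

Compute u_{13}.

u_4 = -1·1 + 2·4 + -2·6 + -1·0 = -5
u_5 = -1·-5 + 2·1 + -2·4 + -1·6 = -7
u_6 = -1·-7 + 2·-5 + -2·1 + -1·4 = -9
u_7 = -1·-9 + 2·-7 + -2·-5 + -1·1 = 4
u_8 = -1·4 + 2·-9 + -2·-7 + -1·-5 = -3
u_9 = -1·-3 + 2·4 + -2·-9 + -1·-7 = 36
u_10 = -1·36 + 2·-3 + -2·4 + -1·-9 = -41
u_11 = -1·-41 + 2·36 + -2·-3 + -1·4 = 115
u_12 = -1·115 + 2·-41 + -2·36 + -1·-3 = -266
u_13 = -1·-266 + 2·115 + -2·-41 + -1·36 = 542

542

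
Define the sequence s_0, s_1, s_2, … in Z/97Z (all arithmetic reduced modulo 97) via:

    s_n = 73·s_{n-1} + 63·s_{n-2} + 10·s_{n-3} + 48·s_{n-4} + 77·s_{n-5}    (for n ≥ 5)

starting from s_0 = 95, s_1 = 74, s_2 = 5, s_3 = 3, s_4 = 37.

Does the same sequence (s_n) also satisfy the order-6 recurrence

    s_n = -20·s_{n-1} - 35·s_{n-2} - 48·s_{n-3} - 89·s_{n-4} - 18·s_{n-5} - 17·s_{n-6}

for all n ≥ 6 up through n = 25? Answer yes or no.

yes

Terms s_0..s_25: 95, 74, 5, 3, 37, 33, 38, 29, 58, 10, 18, 52, 56, 74, 26, 41, 35, 70, 24, 6, 18, 33, 57, 20, 14, 2
n=6: candidate gives 38, actual s_6 = 38 ✓
n=7: candidate gives 29, actual s_7 = 29 ✓
n=8: candidate gives 58, actual s_8 = 58 ✓
n=9: candidate gives 10, actual s_9 = 10 ✓
n=10: candidate gives 18, actual s_10 = 18 ✓
n=11: candidate gives 52, actual s_11 = 52 ✓
n=12: candidate gives 56, actual s_12 = 56 ✓
n=13: candidate gives 74, actual s_13 = 74 ✓
n=14: candidate gives 26, actual s_14 = 26 ✓
n=15: candidate gives 41, actual s_15 = 41 ✓
n=16: candidate gives 35, actual s_16 = 35 ✓
n=17: candidate gives 70, actual s_17 = 70 ✓
n=18: candidate gives 24, actual s_18 = 24 ✓
n=19: candidate gives 6, actual s_19 = 6 ✓
n=20: candidate gives 18, actual s_20 = 18 ✓
n=21: candidate gives 33, actual s_21 = 33 ✓
n=22: candidate gives 57, actual s_22 = 57 ✓
n=23: candidate gives 20, actual s_23 = 20 ✓
n=24: candidate gives 14, actual s_24 = 14 ✓
n=25: candidate gives 2, actual s_25 = 2 ✓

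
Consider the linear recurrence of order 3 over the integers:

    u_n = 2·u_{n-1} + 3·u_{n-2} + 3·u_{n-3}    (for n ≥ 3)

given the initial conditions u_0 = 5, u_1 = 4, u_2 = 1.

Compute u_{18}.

961764529

u_3 = 2·1 + 3·4 + 3·5 = 29
u_4 = 2·29 + 3·1 + 3·4 = 73
u_5 = 2·73 + 3·29 + 3·1 = 236
u_6 = 2·236 + 3·73 + 3·29 = 778
u_7 = 2·778 + 3·236 + 3·73 = 2483
u_8 = 2·2483 + 3·778 + 3·236 = 8008
u_9 = 2·8008 + 3·2483 + 3·778 = 25799
u_10 = 2·25799 + 3·8008 + 3·2483 = 83071
u_11 = 2·83071 + 3·25799 + 3·8008 = 267563
u_12 = 2·267563 + 3·83071 + 3·25799 = 861736
u_13 = 2·861736 + 3·267563 + 3·83071 = 2775374
u_14 = 2·2775374 + 3·861736 + 3·267563 = 8938645
u_15 = 2·8938645 + 3·2775374 + 3·861736 = 28788620
u_16 = 2·28788620 + 3·8938645 + 3·2775374 = 92719297
u_17 = 2·92719297 + 3·28788620 + 3·8938645 = 298620389
u_18 = 2·298620389 + 3·92719297 + 3·28788620 = 961764529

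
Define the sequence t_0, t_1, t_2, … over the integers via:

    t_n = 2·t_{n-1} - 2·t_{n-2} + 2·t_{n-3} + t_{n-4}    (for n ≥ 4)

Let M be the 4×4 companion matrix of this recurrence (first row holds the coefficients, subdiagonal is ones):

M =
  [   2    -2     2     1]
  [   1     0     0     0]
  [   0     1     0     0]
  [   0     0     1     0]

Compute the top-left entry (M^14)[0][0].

1288

(M^14)[0][0] is the top entry after applying M 14 times to the unit state (1, 0, 0, 0). Equivalently it is h_{17} for the auxiliary sequence (h_n) obeying the same recurrence with h_3 = 1 and h_i = 0 for 0 ≤ i < 3:
h_4 = 2·1 + -2·0 + 2·0 + 1·0 = 2
h_5 = 2·2 + -2·1 + 2·0 + 1·0 = 2
h_6 = 2·2 + -2·2 + 2·1 + 1·0 = 2
h_7 = 2·2 + -2·2 + 2·2 + 1·1 = 5
h_8 = 2·5 + -2·2 + 2·2 + 1·2 = 12
h_9 = 2·12 + -2·5 + 2·2 + 1·2 = 20
h_10 = 2·20 + -2·12 + 2·5 + 1·2 = 28
h_11 = 2·28 + -2·20 + 2·12 + 1·5 = 45
h_12 = 2·45 + -2·28 + 2·20 + 1·12 = 86
h_13 = 2·86 + -2·45 + 2·28 + 1·20 = 158
h_14 = 2·158 + -2·86 + 2·45 + 1·28 = 262
h_15 = 2·262 + -2·158 + 2·86 + 1·45 = 425
h_16 = 2·425 + -2·262 + 2·158 + 1·86 = 728
h_17 = 2·728 + -2·425 + 2·262 + 1·158 = 1288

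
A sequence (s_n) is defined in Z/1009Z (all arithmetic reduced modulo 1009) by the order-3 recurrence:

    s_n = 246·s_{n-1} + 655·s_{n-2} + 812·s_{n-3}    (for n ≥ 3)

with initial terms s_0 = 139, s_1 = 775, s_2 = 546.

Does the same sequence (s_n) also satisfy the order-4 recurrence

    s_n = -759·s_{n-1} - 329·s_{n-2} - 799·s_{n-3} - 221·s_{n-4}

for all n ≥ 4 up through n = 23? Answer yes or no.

Terms s_0..s_23: 139, 775, 546, 77, 908, 765, 921, 878, 580, 554, 158, 922, 193, 736, 721, 890, 334, 415, 234, 242, 886, 425, 527, 396
n=4: candidate gives 908, actual s_4 = 908 ✓
n=5: candidate gives 765, actual s_5 = 765 ✓
n=6: candidate gives 921, actual s_6 = 921 ✓
n=7: candidate gives 878, actual s_7 = 878 ✓
n=8: candidate gives 580, actual s_8 = 580 ✓
n=9: candidate gives 554, actual s_9 = 554 ✓
n=10: candidate gives 158, actual s_10 = 158 ✓
n=11: candidate gives 922, actual s_11 = 922 ✓
n=12: candidate gives 193, actual s_12 = 193 ✓
n=13: candidate gives 736, actual s_13 = 736 ✓
n=14: candidate gives 721, actual s_14 = 721 ✓
n=15: candidate gives 890, actual s_15 = 890 ✓
n=16: candidate gives 334, actual s_16 = 334 ✓
n=17: candidate gives 415, actual s_17 = 415 ✓
n=18: candidate gives 234, actual s_18 = 234 ✓
n=19: candidate gives 242, actual s_19 = 242 ✓
n=20: candidate gives 886, actual s_20 = 886 ✓
n=21: candidate gives 425, actual s_21 = 425 ✓
n=22: candidate gives 527, actual s_22 = 527 ✓
n=23: candidate gives 396, actual s_23 = 396 ✓

yes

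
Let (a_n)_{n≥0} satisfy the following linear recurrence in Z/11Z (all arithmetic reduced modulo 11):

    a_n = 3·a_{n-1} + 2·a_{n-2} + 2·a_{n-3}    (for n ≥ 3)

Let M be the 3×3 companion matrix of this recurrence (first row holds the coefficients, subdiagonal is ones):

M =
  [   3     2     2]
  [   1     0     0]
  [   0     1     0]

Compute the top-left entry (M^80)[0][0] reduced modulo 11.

5

(M^80)[0][0] is the top entry after applying M 80 times to the unit state (1, 0, 0). Equivalently it is h_{82} for the auxiliary sequence (h_n) obeying the same recurrence with h_2 = 1 and h_i = 0 for 0 ≤ i < 2:
h_3 = 3·1 + 2·0 + 2·0 = 3
h_4 = 3·3 + 2·1 + 2·0 = 0
h_5 = 3·0 + 2·3 + 2·1 = 8
h_6 = 3·8 + 2·0 + 2·3 = 8
h_7 = 3·8 + 2·8 + 2·0 = 7
h_8 = 3·7 + 2·8 + 2·8 = 9
h_9 = 3·9 + 2·7 + 2·8 = 2
h_10 = 3·2 + 2·9 + 2·7 = 5
h_11 = 3·5 + 2·2 + 2·9 = 4
h_12 = 3·4 + 2·5 + 2·2 = 4
h_13 = 3·4 + 2·4 + 2·5 = 8
h_14 = 3·8 + 2·4 + 2·4 = 7
h_15 = 3·7 + 2·8 + 2·4 = 1
h_16 = 3·1 + 2·7 + 2·8 = 0
h_17 = 3·0 + 2·1 + 2·7 = 5
h_18 = 3·5 + 2·0 + 2·1 = 6
h_19 = 3·6 + 2·5 + 2·0 = 6
h_20 = 3·6 + 2·6 + 2·5 = 7
h_21 = 3·7 + 2·6 + 2·6 = 1
h_22 = 3·1 + 2·7 + 2·6 = 7
h_23 = 3·7 + 2·1 + 2·7 = 4
h_24 = 3·4 + 2·7 + 2·1 = 6
h_25 = 3·6 + 2·4 + 2·7 = 7
h_26 = 3·7 + 2·6 + 2·4 = 8
h_27 = 3·8 + 2·7 + 2·6 = 6
h_28 = 3·6 + 2·8 + 2·7 = 4
h_29 = 3·4 + 2·6 + 2·8 = 7
h_30 = 3·7 + 2·4 + 2·6 = 8
h_31 = 3·8 + 2·7 + 2·4 = 2
h_32 = 3·2 + 2·8 + 2·7 = 3
h_33 = 3·3 + 2·2 + 2·8 = 7
h_34 = 3·7 + 2·3 + 2·2 = 9
h_35 = 3·9 + 2·7 + 2·3 = 3
h_36 = 3·3 + 2·9 + 2·7 = 8
h_37 = 3·8 + 2·3 + 2·9 = 4
h_38 = 3·4 + 2·8 + 2·3 = 1
h_39 = 3·1 + 2·4 + 2·8 = 5
h_40 = 3·5 + 2·1 + 2·4 = 3
h_41 = 3·3 + 2·5 + 2·1 = 10
h_42 = 3·10 + 2·3 + 2·5 = 2
h_43 = 3·2 + 2·10 + 2·3 = 10
h_44 = 3·10 + 2·2 + 2·10 = 10
h_45 = 3·10 + 2·10 + 2·2 = 10
h_46 = 3·10 + 2·10 + 2·10 = 4
h_47 = 3·4 + 2·10 + 2·10 = 8
h_48 = 3·8 + 2·4 + 2·10 = 8
h_49 = 3·8 + 2·8 + 2·4 = 4
h_50 = 3·4 + 2·8 + 2·8 = 0
h_51 = 3·0 + 2·4 + 2·8 = 2
h_52 = 3·2 + 2·0 + 2·4 = 3
h_53 = 3·3 + 2·2 + 2·0 = 2
h_54 = 3·2 + 2·3 + 2·2 = 5
h_55 = 3·5 + 2·2 + 2·3 = 3
h_56 = 3·3 + 2·5 + 2·2 = 1
h_57 = 3·1 + 2·3 + 2·5 = 8
h_58 = 3·8 + 2·1 + 2·3 = 10
h_59 = 3·10 + 2·8 + 2·1 = 4
h_60 = 3·4 + 2·10 + 2·8 = 4
h_61 = 3·4 + 2·4 + 2·10 = 7
h_62 = 3·7 + 2·4 + 2·4 = 4
h_63 = 3·4 + 2·7 + 2·4 = 1
h_64 = 3·1 + 2·4 + 2·7 = 3
h_65 = 3·3 + 2·1 + 2·4 = 8
h_66 = 3·8 + 2·3 + 2·1 = 10
h_67 = 3·10 + 2·8 + 2·3 = 8
h_68 = 3·8 + 2·10 + 2·8 = 5
h_69 = 3·5 + 2·8 + 2·10 = 7
h_70 = 3·7 + 2·5 + 2·8 = 3
h_71 = 3·3 + 2·7 + 2·5 = 0
h_72 = 3·0 + 2·3 + 2·7 = 9
h_73 = 3·9 + 2·0 + 2·3 = 0
h_74 = 3·0 + 2·9 + 2·0 = 7
h_75 = 3·7 + 2·0 + 2·9 = 6
h_76 = 3·6 + 2·7 + 2·0 = 10
h_77 = 3·10 + 2·6 + 2·7 = 1
h_78 = 3·1 + 2·10 + 2·6 = 2
h_79 = 3·2 + 2·1 + 2·10 = 6
h_80 = 3·6 + 2·2 + 2·1 = 2
h_81 = 3·2 + 2·6 + 2·2 = 0
h_82 = 3·0 + 2·2 + 2·6 = 5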